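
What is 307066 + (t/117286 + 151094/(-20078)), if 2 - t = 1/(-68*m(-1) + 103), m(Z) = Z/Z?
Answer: 12653939737127961/41210195390 ≈ 3.0706e+5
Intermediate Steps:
m(Z) = 1
t = 69/35 (t = 2 - 1/(-68*1 + 103) = 2 - 1/(-68 + 103) = 2 - 1/35 = 69/35 ≈ 1.9714)
307066 + (t/117286 + 151094/(-20078)) = 307066 + ((69/35)/117286 + 151094/(-20078)) = 307066 + ((69/35)*(1/117286) + 151094*(-1/20078)) = 307066 + (69/4105010 - 75547/10039) = 307066 - 310120497779/41210195390 = 12653939737127961/41210195390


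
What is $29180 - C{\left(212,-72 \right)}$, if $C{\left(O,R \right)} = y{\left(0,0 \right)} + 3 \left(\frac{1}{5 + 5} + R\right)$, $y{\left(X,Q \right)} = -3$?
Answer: $\frac{293987}{10} \approx 29399.0$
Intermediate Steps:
$C{\left(O,R \right)} = - \frac{27}{10} + 3 R$ ($C{\left(O,R \right)} = -3 + 3 \left(\frac{1}{5 + 5} + R\right) = -3 + 3 \left(\frac{1}{10} + R\right) = -3 + \left(\frac{3}{10} + 3 R\right) = - \frac{27}{10} + 3 R$)
$29180 - C{\left(212,-72 \right)} = 29180 - \left(- \frac{27}{10} + 3 \left(-72\right)\right) = 29180 - \left(- \frac{27}{10} - 216\right) = 29180 - - \frac{2187}{10} = 29180 + \frac{2187}{10} = \frac{293987}{10}$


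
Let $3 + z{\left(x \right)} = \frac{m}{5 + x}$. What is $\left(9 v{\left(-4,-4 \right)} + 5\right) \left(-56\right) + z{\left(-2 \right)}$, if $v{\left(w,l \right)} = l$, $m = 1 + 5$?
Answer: $1735$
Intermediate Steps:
$m = 6$
$z{\left(x \right)} = -3 + \frac{6}{5 + x}$
$\left(9 v{\left(-4,-4 \right)} + 5\right) \left(-56\right) + z{\left(-2 \right)} = \left(9 \left(-4\right) + 5\right) \left(-56\right) + \frac{3 \left(-3 - -2\right)}{5 - 2} = \left(-36 + 5\right) \left(-56\right) + \frac{3 \left(-3 + 2\right)}{3} = \left(-31\right) \left(-56\right) + 3 \cdot \frac{1}{3} \left(-1\right) = 1736 - 1 = 1735$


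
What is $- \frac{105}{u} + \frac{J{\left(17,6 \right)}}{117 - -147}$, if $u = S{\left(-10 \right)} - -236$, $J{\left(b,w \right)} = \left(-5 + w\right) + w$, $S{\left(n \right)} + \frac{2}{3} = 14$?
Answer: $- \frac{161}{408} \approx -0.39461$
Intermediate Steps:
$S{\left(n \right)} = \frac{40}{3}$ ($S{\left(n \right)} = - \frac{2}{3} + 14 = \frac{40}{3}$)
$J{\left(b,w \right)} = -5 + 2 w$
$u = \frac{748}{3}$ ($u = \frac{40}{3} - -236 = \frac{40}{3} + 236 = \frac{748}{3} \approx 249.33$)
$- \frac{105}{u} + \frac{J{\left(17,6 \right)}}{117 - -147} = - \frac{105}{\frac{748}{3}} + \frac{-5 + 2 \cdot 6}{117 - -147} = \left(-105\right) \frac{3}{748} + \frac{-5 + 12}{117 + 147} = - \frac{315}{748} + \frac{7}{264} = - \frac{161}{408}$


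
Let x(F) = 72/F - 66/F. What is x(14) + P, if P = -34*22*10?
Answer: -52357/7 ≈ -7479.6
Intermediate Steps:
P = -7480 (P = -748*10 = -7480)
x(F) = 6/F
x(14) + P = 6/14 - 7480 = 6*(1/14) - 7480 = 3/7 - 7480 = -52357/7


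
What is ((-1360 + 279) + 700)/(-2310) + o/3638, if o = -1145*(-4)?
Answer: 1994313/1400630 ≈ 1.4239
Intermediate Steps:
o = 4580
((-1360 + 279) + 700)/(-2310) + o/3638 = ((-1360 + 279) + 700)/(-2310) + 4580/3638 = (-1081 + 700)*(-1/2310) + 4580*(1/3638) = -381*(-1/2310) + 2290/1819 = 127/770 + 2290/1819 = 1994313/1400630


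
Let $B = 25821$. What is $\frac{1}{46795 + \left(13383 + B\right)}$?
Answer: $\frac{1}{85999} \approx 1.1628 \cdot 10^{-5}$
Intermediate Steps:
$\frac{1}{46795 + \left(13383 + B\right)} = \frac{1}{46795 + \left(13383 + 25821\right)} = \frac{1}{46795 + 39204} = \frac{1}{85999}$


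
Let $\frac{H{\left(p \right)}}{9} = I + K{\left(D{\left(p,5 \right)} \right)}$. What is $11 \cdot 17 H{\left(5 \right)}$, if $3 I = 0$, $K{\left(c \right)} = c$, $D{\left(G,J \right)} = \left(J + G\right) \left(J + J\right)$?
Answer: $168300$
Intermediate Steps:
$D{\left(G,J \right)} = 2 J \left(G + J\right)$ ($D{\left(G,J \right)} = \left(G + J\right) 2 J = 2 J \left(G + J\right)$)
$I = 0$ ($I = \frac{1}{3} \cdot 0 = 0$)
$H{\left(p \right)} = 450 + 90 p$ ($H{\left(p \right)} = 9 \left(0 + 2 \cdot 5 \left(p + 5\right)\right) = 9 \left(0 + 2 \cdot 5 \left(5 + p\right)\right) = 9 \left(0 + \left(50 + 10 p\right)\right) = 9 \left(50 + 10 p\right) = 450 + 90 p$)
$11 \cdot 17 H{\left(5 \right)} = 11 \cdot 17 \left(450 + 90 \cdot 5\right) = 187 \left(450 + 450\right) = 187 \cdot 900 = 168300$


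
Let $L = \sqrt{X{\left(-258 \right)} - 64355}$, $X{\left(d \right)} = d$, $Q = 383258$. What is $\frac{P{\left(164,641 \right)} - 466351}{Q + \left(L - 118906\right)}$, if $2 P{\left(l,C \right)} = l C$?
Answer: $- \frac{109385949728}{69882044517} + \frac{413789 i \sqrt{64613}}{69882044517} \approx -1.5653 + 0.0015051 i$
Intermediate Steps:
$P{\left(l,C \right)} = \frac{C l}{2}$ ($P{\left(l,C \right)} = \frac{l C}{2} = \frac{C l}{2}$)
$L = i \sqrt{64613}$ ($L = \sqrt{-258 - 64355} = \sqrt{-64613} = i \sqrt{64613} \approx 254.19 i$)
$\frac{P{\left(164,641 \right)} - 466351}{Q + \left(L - 118906\right)} = \frac{\frac{1}{2} \cdot 641 \cdot 164 - 466351}{383258 + \left(i \sqrt{64613} - 118906\right)} = \frac{52562 - 466351}{383258 - \left(118906 - i \sqrt{64613}\right)} = - \frac{413789}{383258 - \left(118906 - i \sqrt{64613}\right)} = - \frac{413789}{264352 + i \sqrt{64613}}$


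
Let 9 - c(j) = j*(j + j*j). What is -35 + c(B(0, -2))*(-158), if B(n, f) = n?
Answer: -1457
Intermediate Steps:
c(j) = 9 - j*(j + j**2) (c(j) = 9 - j*(j + j*j) = 9 - j*(j + j**2))
-35 + c(B(0, -2))*(-158) = -35 + (9 - 1*0**2 - 1*0**3)*(-158) = -35 + (9 - 1*0 - 1*0)*(-158) = -35 + (9 + 0 + 0)*(-158) = -35 + 9*(-158) = -35 - 1422 = -1457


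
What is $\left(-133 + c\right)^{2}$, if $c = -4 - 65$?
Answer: $40804$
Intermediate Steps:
$c = -69$ ($c = -4 - 65 = -69$)
$\left(-133 + c\right)^{2} = \left(-133 - 69\right)^{2} = \left(-202\right)^{2} = 40804$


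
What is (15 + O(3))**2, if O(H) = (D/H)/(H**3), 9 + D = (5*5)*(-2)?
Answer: 1336336/6561 ≈ 203.68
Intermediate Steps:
D = -59 (D = -9 + (5*5)*(-2) = -9 + 25*(-2) = -9 - 50 = -59)
O(H) = -59/H**4 (O(H) = (-59/H)/(H**3) = (-59/H)/H**3 = -59/H**4)
(15 + O(3))**2 = (15 - 59/3**4)**2 = (15 - 59*1/81)**2 = (15 - 59/81)**2 = (1156/81)**2 = 1336336/6561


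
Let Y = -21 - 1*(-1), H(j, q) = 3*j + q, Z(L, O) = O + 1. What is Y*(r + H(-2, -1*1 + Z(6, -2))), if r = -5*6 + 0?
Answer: 760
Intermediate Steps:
Z(L, O) = 1 + O
H(j, q) = q + 3*j
r = -30 (r = -30 + 0 = -30)
Y = -20 (Y = -21 + 1 = -20)
Y*(r + H(-2, -1*1 + Z(6, -2))) = -20*(-30 + ((-1*1 + (1 - 2)) + 3*(-2))) = -20*(-30 + ((-1 - 1) - 6)) = -20*(-30 + (-2 - 6)) = -20*(-30 - 8) = -20*(-38) = 760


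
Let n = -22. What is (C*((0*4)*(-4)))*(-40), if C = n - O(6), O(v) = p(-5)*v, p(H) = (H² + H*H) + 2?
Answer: 0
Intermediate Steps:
p(H) = 2 + 2*H² (p(H) = (H² + H²) + 2 = 2*H² + 2 = 2 + 2*H²)
O(v) = 52*v (O(v) = (2 + 2*(-5)²)*v = (2 + 2*25)*v = (2 + 50)*v = 52*v)
C = -334 (C = -22 - 52*6 = -22 - 1*312 = -22 - 312 = -334)
(C*((0*4)*(-4)))*(-40) = -334*0*4*(-4)*(-40) = -0*(-4)*(-40) = -334*0*(-40) = 0*(-40) = 0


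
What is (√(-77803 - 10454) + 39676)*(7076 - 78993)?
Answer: -2853378892 - 71917*I*√88257 ≈ -2.8534e+9 - 2.1365e+7*I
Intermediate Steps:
(√(-77803 - 10454) + 39676)*(7076 - 78993) = (√(-88257) + 39676)*(-71917) = (I*√88257 + 39676)*(-71917) = (39676 + I*√88257)*(-71917) = -2853378892 - 71917*I*√88257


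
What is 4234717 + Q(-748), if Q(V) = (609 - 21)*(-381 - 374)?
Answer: 3790777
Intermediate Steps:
Q(V) = -443940 (Q(V) = 588*(-755) = -443940)
4234717 + Q(-748) = 4234717 - 443940 = 3790777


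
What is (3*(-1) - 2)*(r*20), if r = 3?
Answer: -300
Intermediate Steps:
(3*(-1) - 2)*(r*20) = (3*(-1) - 2)*(3*20) = (-3 - 2)*60 = -5*60 = -300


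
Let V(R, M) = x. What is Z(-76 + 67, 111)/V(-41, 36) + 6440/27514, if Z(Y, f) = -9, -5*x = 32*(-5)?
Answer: -20773/440224 ≈ -0.047187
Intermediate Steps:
x = 32 (x = -32*(-5)/5 = -1/5*(-160) = 32)
V(R, M) = 32
Z(-76 + 67, 111)/V(-41, 36) + 6440/27514 = -9/32 + 6440/27514 = -9*1/32 + 6440*(1/27514) = -9/32 + 3220/13757 = -20773/440224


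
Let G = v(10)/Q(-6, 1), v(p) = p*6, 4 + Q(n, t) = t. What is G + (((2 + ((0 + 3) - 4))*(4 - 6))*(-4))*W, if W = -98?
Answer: -804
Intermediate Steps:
Q(n, t) = -4 + t
v(p) = 6*p
G = -20 (G = (6*10)/(-4 + 1) = 60/(-3) = 60*(-⅓) = -20)
G + (((2 + ((0 + 3) - 4))*(4 - 6))*(-4))*W = -20 + (((2 + ((0 + 3) - 4))*(4 - 6))*(-4))*(-98) = -20 + (((2 + (3 - 4))*(-2))*(-4))*(-98) = -20 + (((2 - 1)*(-2))*(-4))*(-98) = -20 + ((1*(-2))*(-4))*(-98) = -20 - 2*(-4)*(-98) = -20 + 8*(-98) = -20 - 784 = -804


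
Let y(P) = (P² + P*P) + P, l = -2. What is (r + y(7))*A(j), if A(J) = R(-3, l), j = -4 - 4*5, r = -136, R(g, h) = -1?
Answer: 31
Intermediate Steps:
y(P) = P + 2*P² (y(P) = (P² + P²) + P = 2*P² + P = P + 2*P²)
j = -24 (j = -4 - 20 = -24)
A(J) = -1
(r + y(7))*A(j) = (-136 + 7*(1 + 2*7))*(-1) = (-136 + 7*(1 + 14))*(-1) = (-136 + 7*15)*(-1) = (-136 + 105)*(-1) = -31*(-1) = 31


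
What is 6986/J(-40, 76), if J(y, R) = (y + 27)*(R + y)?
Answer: -3493/234 ≈ -14.927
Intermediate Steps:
J(y, R) = (27 + y)*(R + y)
6986/J(-40, 76) = 6986/((-40)**2 + 27*76 + 27*(-40) + 76*(-40)) = 6986/(1600 + 2052 - 1080 - 3040) = 6986/(-468) = 6986*(-1/468) = -3493/234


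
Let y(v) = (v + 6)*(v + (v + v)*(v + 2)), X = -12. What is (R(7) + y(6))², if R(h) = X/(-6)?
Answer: 1503076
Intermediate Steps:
R(h) = 2 (R(h) = -12/(-6) = -12*(-⅙) = 2)
y(v) = (6 + v)*(v + 2*v*(2 + v)) (y(v) = (6 + v)*(v + (2*v)*(2 + v)) = (6 + v)*(v + 2*v*(2 + v)))
(R(7) + y(6))² = (2 + 6*(30 + 2*6² + 17*6))² = (2 + 6*(30 + 2*36 + 102))² = (2 + 6*(30 + 72 + 102))² = (2 + 6*204)² = (2 + 1224)² = 1226² = 1503076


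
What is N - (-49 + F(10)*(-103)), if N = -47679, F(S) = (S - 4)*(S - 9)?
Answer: -47012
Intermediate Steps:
F(S) = (-9 + S)*(-4 + S) (F(S) = (-4 + S)*(-9 + S) = (-9 + S)*(-4 + S))
N - (-49 + F(10)*(-103)) = -47679 - (-49 + (36 + 10² - 13*10)*(-103)) = -47679 - (-49 + (36 + 100 - 130)*(-103)) = -47679 - (-49 + 6*(-103)) = -47679 - (-49 - 618) = -47679 - 1*(-667) = -47679 + 667 = -47012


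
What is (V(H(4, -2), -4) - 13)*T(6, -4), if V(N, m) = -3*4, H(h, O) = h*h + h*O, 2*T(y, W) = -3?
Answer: 75/2 ≈ 37.500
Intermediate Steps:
T(y, W) = -3/2 (T(y, W) = (½)*(-3) = -3/2)
H(h, O) = h² + O*h
V(N, m) = -12
(V(H(4, -2), -4) - 13)*T(6, -4) = (-12 - 13)*(-3/2) = -25*(-3/2) = 75/2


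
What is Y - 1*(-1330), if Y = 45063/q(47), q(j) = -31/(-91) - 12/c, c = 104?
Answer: 8255996/41 ≈ 2.0137e+5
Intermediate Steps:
q(j) = 41/182 (q(j) = -31/(-91) - 12/104 = -31*(-1/91) - 12*1/104 = 31/91 - 3/26 = 41/182)
Y = 8201466/41 (Y = 45063/(41/182) = 45063*(182/41) = 8201466/41 ≈ 2.0004e+5)
Y - 1*(-1330) = 8201466/41 - 1*(-1330) = 8201466/41 + 1330 = 8255996/41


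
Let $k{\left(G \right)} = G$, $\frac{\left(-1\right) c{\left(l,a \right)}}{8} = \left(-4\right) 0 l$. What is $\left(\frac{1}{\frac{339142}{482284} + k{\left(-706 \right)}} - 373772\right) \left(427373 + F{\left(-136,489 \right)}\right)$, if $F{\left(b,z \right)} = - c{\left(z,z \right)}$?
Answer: $- \frac{27168059493191747002}{170076681} \approx -1.5974 \cdot 10^{11}$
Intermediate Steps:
$c{\left(l,a \right)} = 0$ ($c{\left(l,a \right)} = - 8 \left(-4\right) 0 l = - 8 \cdot 0 l = \left(-8\right) 0 = 0$)
$F{\left(b,z \right)} = 0$ ($F{\left(b,z \right)} = \left(-1\right) 0 = 0$)
$\left(\frac{1}{\frac{339142}{482284} + k{\left(-706 \right)}} - 373772\right) \left(427373 + F{\left(-136,489 \right)}\right) = \left(\frac{1}{\frac{339142}{482284} - 706} - 373772\right) \left(427373 + 0\right) = \left(\frac{1}{339142 \cdot \frac{1}{482284} - 706} - 373772\right) 427373 = \left(\frac{1}{\frac{169571}{241142} - 706} - 373772\right) 427373 = \left(\frac{1}{- \frac{170076681}{241142}} - 373772\right) 427373 = \left(- \frac{241142}{170076681} - 373772\right) 427373 = \left(- \frac{63569901451874}{170076681}\right) 427373 = - \frac{27168059493191747002}{170076681}$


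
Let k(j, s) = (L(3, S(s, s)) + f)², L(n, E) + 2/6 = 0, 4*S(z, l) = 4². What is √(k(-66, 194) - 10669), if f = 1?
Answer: I*√96017/3 ≈ 103.29*I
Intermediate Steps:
S(z, l) = 4 (S(z, l) = (¼)*4² = (¼)*16 = 4)
L(n, E) = -⅓ (L(n, E) = -⅓ + 0 = -⅓)
k(j, s) = 4/9 (k(j, s) = (-⅓ + 1)² = (⅔)² = 4/9)
√(k(-66, 194) - 10669) = √(4/9 - 10669) = √(-96017/9) = I*√96017/3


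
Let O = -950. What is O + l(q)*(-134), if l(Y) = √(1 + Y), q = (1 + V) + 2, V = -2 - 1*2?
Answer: -950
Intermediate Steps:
V = -4 (V = -2 - 2 = -4)
q = -1 (q = (1 - 4) + 2 = -3 + 2 = -1)
O + l(q)*(-134) = -950 + √(1 - 1)*(-134) = -950 + √0*(-134) = -950 + 0*(-134) = -950 + 0 = -950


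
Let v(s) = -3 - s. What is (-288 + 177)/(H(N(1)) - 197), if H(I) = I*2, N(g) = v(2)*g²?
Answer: 37/69 ≈ 0.53623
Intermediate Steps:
N(g) = -5*g² (N(g) = (-3 - 1*2)*g² = (-3 - 2)*g² = -5*g²)
H(I) = 2*I
(-288 + 177)/(H(N(1)) - 197) = (-288 + 177)/(2*(-5*1²) - 197) = -111/(2*(-5*1) - 197) = -111/(2*(-5) - 197) = -111/(-10 - 197) = -111/(-207) = -111*(-1/207) = 37/69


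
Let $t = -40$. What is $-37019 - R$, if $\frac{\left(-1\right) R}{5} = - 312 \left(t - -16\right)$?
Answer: $421$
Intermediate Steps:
$R = -37440$ ($R = - 5 \left(- 312 \left(-40 - -16\right)\right) = - 5 \left(- 312 \left(-40 + 16\right)\right) = - 5 \left(\left(-312\right) \left(-24\right)\right) = \left(-5\right) 7488 = -37440$)
$-37019 - R = -37019 - -37440 = -37019 + 37440 = 421$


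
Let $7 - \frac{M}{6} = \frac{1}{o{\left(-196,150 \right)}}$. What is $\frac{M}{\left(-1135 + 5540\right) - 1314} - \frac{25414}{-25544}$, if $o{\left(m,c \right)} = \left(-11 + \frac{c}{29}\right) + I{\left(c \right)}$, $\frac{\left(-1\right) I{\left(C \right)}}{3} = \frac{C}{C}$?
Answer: $\frac{1274318143}{1263304064} \approx 1.0087$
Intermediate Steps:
$I{\left(C \right)} = -3$ ($I{\left(C \right)} = - 3 \frac{C}{C} = \left(-3\right) 1 = -3$)
$o{\left(m,c \right)} = -14 + \frac{c}{29}$ ($o{\left(m,c \right)} = \left(-11 + \frac{c}{29}\right) - 3 = -14 + \frac{c}{29}$)
$M = \frac{5463}{128}$ ($M = 42 - \frac{6}{-14 + \frac{1}{29} \cdot 150} = 42 - \frac{6}{-14 + \frac{150}{29}} = 42 - \frac{6}{- \frac{256}{29}} = 42 - - \frac{87}{128} = 42 + \frac{87}{128} = \frac{5463}{128} \approx 42.68$)
$\frac{M}{\left(-1135 + 5540\right) - 1314} - \frac{25414}{-25544} = \frac{5463}{128 \left(\left(-1135 + 5540\right) - 1314\right)} - \frac{25414}{-25544} = \frac{5463}{128 \left(4405 - 1314\right)} - - \frac{12707}{12772} = \frac{5463}{128 \cdot 3091} + \frac{12707}{12772} = \frac{5463}{128} \cdot \frac{1}{3091} + \frac{12707}{12772} = \frac{5463}{395648} + \frac{12707}{12772} = \frac{1274318143}{1263304064}$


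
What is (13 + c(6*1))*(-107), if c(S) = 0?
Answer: -1391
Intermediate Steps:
(13 + c(6*1))*(-107) = (13 + 0)*(-107) = 13*(-107) = -1391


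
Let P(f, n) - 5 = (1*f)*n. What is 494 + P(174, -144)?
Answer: -24557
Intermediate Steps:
P(f, n) = 5 + f*n (P(f, n) = 5 + (1*f)*n = 5 + f*n)
494 + P(174, -144) = 494 + (5 + 174*(-144)) = 494 + (5 - 25056) = 494 - 25051 = -24557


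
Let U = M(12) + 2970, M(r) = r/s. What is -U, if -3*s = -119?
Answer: -353466/119 ≈ -2970.3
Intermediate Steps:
s = 119/3 (s = -1/3*(-119) = 119/3 ≈ 39.667)
M(r) = 3*r/119 (M(r) = r/(119/3) = r*(3/119) = 3*r/119)
U = 353466/119 (U = (3/119)*12 + 2970 = 36/119 + 2970 = 353466/119 ≈ 2970.3)
-U = -1*353466/119 = -353466/119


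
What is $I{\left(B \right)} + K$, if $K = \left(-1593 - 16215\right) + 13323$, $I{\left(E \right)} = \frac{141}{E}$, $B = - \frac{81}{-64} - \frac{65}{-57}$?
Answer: $- \frac{38850477}{8777} \approx -4426.4$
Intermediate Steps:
$B = \frac{8777}{3648}$ ($B = \left(-81\right) \left(- \frac{1}{64}\right) - - \frac{65}{57} = \frac{81}{64} + \frac{65}{57} = \frac{8777}{3648} \approx 2.406$)
$K = -4485$ ($K = -17808 + 13323 = -4485$)
$I{\left(B \right)} + K = \frac{141}{\frac{8777}{3648}} - 4485 = 141 \cdot \frac{3648}{8777} - 4485 = \frac{514368}{8777} - 4485 = - \frac{38850477}{8777}$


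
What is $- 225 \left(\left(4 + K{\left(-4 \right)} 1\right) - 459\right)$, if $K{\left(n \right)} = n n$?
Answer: $98775$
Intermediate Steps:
$K{\left(n \right)} = n^{2}$
$- 225 \left(\left(4 + K{\left(-4 \right)} 1\right) - 459\right) = - 225 \left(\left(4 + \left(-4\right)^{2} \cdot 1\right) - 459\right) = - 225 \left(\left(4 + 16 \cdot 1\right) - 459\right) = - 225 \left(\left(4 + 16\right) - 459\right) = - 225 \left(20 - 459\right) = \left(-225\right) \left(-439\right) = 98775$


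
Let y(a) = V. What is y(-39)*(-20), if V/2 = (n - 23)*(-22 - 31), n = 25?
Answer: 4240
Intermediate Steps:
V = -212 (V = 2*((25 - 23)*(-22 - 31)) = 2*(2*(-53)) = 2*(-106) = -212)
y(a) = -212
y(-39)*(-20) = -212*(-20) = 4240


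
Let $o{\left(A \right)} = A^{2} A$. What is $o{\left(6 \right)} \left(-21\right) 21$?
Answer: $-95256$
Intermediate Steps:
$o{\left(A \right)} = A^{3}$
$o{\left(6 \right)} \left(-21\right) 21 = 6^{3} \left(-21\right) 21 = 216 \left(-21\right) 21 = \left(-4536\right) 21 = -95256$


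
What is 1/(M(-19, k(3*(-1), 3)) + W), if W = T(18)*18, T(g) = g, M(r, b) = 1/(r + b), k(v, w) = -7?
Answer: 26/8423 ≈ 0.0030868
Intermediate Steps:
M(r, b) = 1/(b + r)
W = 324 (W = 18*18 = 324)
1/(M(-19, k(3*(-1), 3)) + W) = 1/(1/(-7 - 19) + 324) = 1/(1/(-26) + 324) = 1/(-1/26 + 324) = 1/(8423/26) = 26/8423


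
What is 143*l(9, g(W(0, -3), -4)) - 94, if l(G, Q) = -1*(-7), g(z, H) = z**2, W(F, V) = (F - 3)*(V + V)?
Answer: 907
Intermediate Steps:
W(F, V) = 2*V*(-3 + F) (W(F, V) = (-3 + F)*(2*V) = 2*V*(-3 + F))
l(G, Q) = 7
143*l(9, g(W(0, -3), -4)) - 94 = 143*7 - 94 = 1001 - 94 = 907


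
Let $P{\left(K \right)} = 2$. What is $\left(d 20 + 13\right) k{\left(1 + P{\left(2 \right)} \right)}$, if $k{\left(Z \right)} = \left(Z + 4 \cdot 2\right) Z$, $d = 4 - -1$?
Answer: $3729$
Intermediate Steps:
$d = 5$ ($d = 4 + 1 = 5$)
$k{\left(Z \right)} = Z \left(8 + Z\right)$ ($k{\left(Z \right)} = \left(Z + 8\right) Z = \left(8 + Z\right) Z = Z \left(8 + Z\right)$)
$\left(d 20 + 13\right) k{\left(1 + P{\left(2 \right)} \right)} = \left(5 \cdot 20 + 13\right) \left(1 + 2\right) \left(8 + \left(1 + 2\right)\right) = \left(100 + 13\right) 3 \left(8 + 3\right) = 113 \cdot 3 \cdot 11 = 113 \cdot 33 = 3729$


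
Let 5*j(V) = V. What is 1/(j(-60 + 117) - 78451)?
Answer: -5/392198 ≈ -1.2749e-5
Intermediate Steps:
j(V) = V/5
1/(j(-60 + 117) - 78451) = 1/((-60 + 117)/5 - 78451) = 1/((⅕)*57 - 78451) = 1/(57/5 - 78451) = 1/(-392198/5) = -5/392198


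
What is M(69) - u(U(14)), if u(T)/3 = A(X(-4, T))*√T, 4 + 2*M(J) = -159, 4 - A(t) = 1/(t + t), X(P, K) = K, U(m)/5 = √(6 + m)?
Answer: -163/2 - 3*√2*5^(¾)*(400 - √5)/100 ≈ -137.93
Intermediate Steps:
U(m) = 5*√(6 + m)
A(t) = 4 - 1/(2*t) (A(t) = 4 - 1/(t + t) = 4 - 1/(2*t))
M(J) = -163/2 (M(J) = -2 + (½)*(-159) = -2 - 159/2 = -163/2)
u(T) = 3*√T*(4 - 1/(2*T)) (u(T) = 3*((4 - 1/(2*T))*√T) = 3*(√T*(4 - 1/(2*T))) = 3*√T*(4 - 1/(2*T)))
M(69) - u(U(14)) = -163/2 - 3*(-1 + 8*(5*√(6 + 14)))/(2*√(5*√(6 + 14))) = -163/2 - 3*(-1 + 8*(5*√20))/(2*√(5*√20)) = -163/2 - 3*(-1 + 8*(5*(2*√5)))/(2*√(5*(2*√5))) = -163/2 - 3*(-1 + 8*(10*√5))/(2*√(10*√5)) = -163/2 - 3*√2*5^(¼)/10*(-1 + 80*√5)/2 = -163/2 - 3*√2*5^(¼)*(-1 + 80*√5)/20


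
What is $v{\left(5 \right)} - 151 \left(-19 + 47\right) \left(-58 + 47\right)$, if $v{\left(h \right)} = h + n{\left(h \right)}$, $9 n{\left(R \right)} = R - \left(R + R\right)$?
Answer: $\frac{418612}{9} \approx 46512.0$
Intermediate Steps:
$n{\left(R \right)} = - \frac{R}{9}$ ($n{\left(R \right)} = \frac{R - \left(R + R\right)}{9} = \frac{R - 2 R}{9} = \frac{\left(-1\right) R}{9} = - \frac{R}{9}$)
$v{\left(h \right)} = \frac{8 h}{9}$ ($v{\left(h \right)} = h - \frac{h}{9} = \frac{8 h}{9}$)
$v{\left(5 \right)} - 151 \left(-19 + 47\right) \left(-58 + 47\right) = \frac{8}{9} \cdot 5 - 151 \left(-19 + 47\right) \left(-58 + 47\right) = \frac{40}{9} - 151 \cdot 28 \left(-11\right) = \frac{40}{9} - -46508 = \frac{40}{9} + 46508 = \frac{418612}{9}$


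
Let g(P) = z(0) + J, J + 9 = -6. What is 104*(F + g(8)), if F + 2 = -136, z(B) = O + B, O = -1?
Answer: -16016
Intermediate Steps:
z(B) = -1 + B
J = -15 (J = -9 - 6 = -15)
g(P) = -16 (g(P) = (-1 + 0) - 15 = -1 - 15 = -16)
F = -138 (F = -2 - 136 = -138)
104*(F + g(8)) = 104*(-138 - 16) = 104*(-154) = -16016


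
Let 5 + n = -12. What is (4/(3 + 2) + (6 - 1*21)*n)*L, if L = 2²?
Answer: 5116/5 ≈ 1023.2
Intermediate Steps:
n = -17 (n = -5 - 12 = -17)
L = 4
(4/(3 + 2) + (6 - 1*21)*n)*L = (4/(3 + 2) + (6 - 1*21)*(-17))*4 = (4/5 + (6 - 21)*(-17))*4 = ((⅕)*4 - 15*(-17))*4 = (⅘ + 255)*4 = (1279/5)*4 = 5116/5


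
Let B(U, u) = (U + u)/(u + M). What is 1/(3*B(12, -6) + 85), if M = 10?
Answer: 2/179 ≈ 0.011173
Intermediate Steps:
B(U, u) = (U + u)/(10 + u) (B(U, u) = (U + u)/(u + 10) = (U + u)/(10 + u))
1/(3*B(12, -6) + 85) = 1/(3*((12 - 6)/(10 - 6)) + 85) = 1/(3*(6/4) + 85) = 1/(3*((¼)*6) + 85) = 1/(3*(3/2) + 85) = 1/(9/2 + 85) = 1/(179/2) = 2/179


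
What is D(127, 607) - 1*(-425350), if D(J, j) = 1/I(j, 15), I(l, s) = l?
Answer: 258187451/607 ≈ 4.2535e+5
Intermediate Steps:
D(J, j) = 1/j
D(127, 607) - 1*(-425350) = 1/607 - 1*(-425350) = 1/607 + 425350 = 258187451/607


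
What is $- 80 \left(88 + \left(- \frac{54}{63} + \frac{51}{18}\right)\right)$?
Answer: $- \frac{151160}{21} \approx -7198.1$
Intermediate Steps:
$- 80 \left(88 + \left(- \frac{54}{63} + \frac{51}{18}\right)\right) = - 80 \left(88 + \left(\left(-54\right) \frac{1}{63} + 51 \cdot \frac{1}{18}\right)\right) = - 80 \left(88 + \left(- \frac{6}{7} + \frac{17}{6}\right)\right) = - 80 \left(88 + \frac{83}{42}\right) = \left(-80\right) \frac{3779}{42} = - \frac{151160}{21}$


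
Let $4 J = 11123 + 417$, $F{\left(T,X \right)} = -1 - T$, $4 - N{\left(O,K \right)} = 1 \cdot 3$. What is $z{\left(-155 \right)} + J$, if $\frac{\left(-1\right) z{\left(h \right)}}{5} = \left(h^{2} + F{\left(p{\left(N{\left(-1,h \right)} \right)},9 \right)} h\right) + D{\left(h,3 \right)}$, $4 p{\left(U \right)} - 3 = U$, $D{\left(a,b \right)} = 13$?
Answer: $-118855$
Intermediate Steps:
$N{\left(O,K \right)} = 1$ ($N{\left(O,K \right)} = 4 - 1 \cdot 3 = 4 - 3 = 1$)
$p{\left(U \right)} = \frac{3}{4} + \frac{U}{4}$
$J = 2885$ ($J = \frac{11123 + 417}{4} = \frac{1}{4} \cdot 11540 = 2885$)
$z{\left(h \right)} = -65 - 5 h^{2} + 10 h$ ($z{\left(h \right)} = - 5 \left(\left(h^{2} + \left(-1 - \left(\frac{3}{4} + \frac{1}{4} \cdot 1\right)\right) h\right) + 13\right) = - 5 \left(\left(h^{2} + \left(-1 - \left(\frac{3}{4} + \frac{1}{4}\right)\right) h\right) + 13\right) = - 5 \left(\left(h^{2} + \left(-1 - 1\right) h\right) + 13\right) = - 5 \left(\left(h^{2} - 2 h\right) + 13\right) = - 5 \left(13 + h^{2} - 2 h\right) = -65 - 5 h^{2} + 10 h$)
$z{\left(-155 \right)} + J = \left(-65 - 5 \left(-155\right)^{2} + 10 \left(-155\right)\right) + 2885 = \left(-65 - 120125 - 1550\right) + 2885 = -121740 + 2885 = -118855$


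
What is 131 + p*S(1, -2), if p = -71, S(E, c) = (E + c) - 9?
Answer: 841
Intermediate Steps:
S(E, c) = -9 + E + c
131 + p*S(1, -2) = 131 - 71*(-9 + 1 - 2) = 131 - 71*(-10) = 131 + 710 = 841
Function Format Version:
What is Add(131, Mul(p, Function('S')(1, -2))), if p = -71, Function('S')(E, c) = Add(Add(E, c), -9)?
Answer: 841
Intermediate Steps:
Function('S')(E, c) = Add(-9, E, c)
Add(131, Mul(p, Function('S')(1, -2))) = Add(131, Mul(-71, Add(-9, 1, -2))) = Add(131, Mul(-71, -10)) = Add(131, 710) = 841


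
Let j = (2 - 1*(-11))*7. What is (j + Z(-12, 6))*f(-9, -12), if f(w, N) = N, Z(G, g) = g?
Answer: -1164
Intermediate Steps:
j = 91 (j = (2 + 11)*7 = 13*7 = 91)
(j + Z(-12, 6))*f(-9, -12) = (91 + 6)*(-12) = 97*(-12) = -1164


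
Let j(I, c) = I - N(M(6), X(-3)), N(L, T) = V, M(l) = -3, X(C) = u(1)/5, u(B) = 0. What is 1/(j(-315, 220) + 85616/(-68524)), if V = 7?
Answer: -17131/5537586 ≈ -0.0030936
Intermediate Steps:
X(C) = 0 (X(C) = 0/5 = 0*(1/5) = 0)
N(L, T) = 7
j(I, c) = -7 + I (j(I, c) = I - 1*7 = I - 7 = -7 + I)
1/(j(-315, 220) + 85616/(-68524)) = 1/((-7 - 315) + 85616/(-68524)) = 1/(-322 + 85616*(-1/68524)) = 1/(-322 - 21404/17131) = 1/(-5537586/17131) = -17131/5537586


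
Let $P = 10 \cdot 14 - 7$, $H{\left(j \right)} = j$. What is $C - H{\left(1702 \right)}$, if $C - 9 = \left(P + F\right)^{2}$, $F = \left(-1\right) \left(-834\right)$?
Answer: $933396$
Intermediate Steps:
$P = 133$ ($P = 140 - 7 = 133$)
$F = 834$
$C = 935098$ ($C = 9 + \left(133 + 834\right)^{2} = 9 + 967^{2} = 9 + 935089 = 935098$)
$C - H{\left(1702 \right)} = 935098 - 1702 = 933396$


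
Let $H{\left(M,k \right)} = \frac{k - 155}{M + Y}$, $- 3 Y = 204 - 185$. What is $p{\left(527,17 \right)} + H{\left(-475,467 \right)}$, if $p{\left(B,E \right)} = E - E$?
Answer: $- \frac{234}{361} \approx -0.6482$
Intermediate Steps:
$Y = - \frac{19}{3}$ ($Y = - \frac{204 - 185}{3} = \left(- \frac{1}{3}\right) 19 = - \frac{19}{3} \approx -6.3333$)
$H{\left(M,k \right)} = \frac{-155 + k}{- \frac{19}{3} + M}$ ($H{\left(M,k \right)} = \frac{k - 155}{M - \frac{19}{3}} = \frac{-155 + k}{- \frac{19}{3} + M}$)
$p{\left(B,E \right)} = 0$
$p{\left(527,17 \right)} + H{\left(-475,467 \right)} = 0 + \frac{3 \left(-155 + 467\right)}{-19 + 3 \left(-475\right)} = 0 + 3 \frac{1}{-19 - 1425} \cdot 312 = 0 + 3 \frac{1}{-1444} \cdot 312 = 0 + 3 \left(- \frac{1}{1444}\right) 312 = 0 - \frac{234}{361} = - \frac{234}{361}$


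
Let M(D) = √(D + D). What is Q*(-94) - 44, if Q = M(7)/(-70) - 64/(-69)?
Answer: -9052/69 + 47*√14/35 ≈ -126.16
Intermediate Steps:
M(D) = √2*√D (M(D) = √(2*D) = √2*√D)
Q = 64/69 - √14/70 (Q = (√2*√7)/(-70) - 64/(-69) = √14*(-1/70) - 64*(-1/69) = -√14/70 + 64/69 = 64/69 - √14/70 ≈ 0.87408)
Q*(-94) - 44 = (64/69 - √14/70)*(-94) - 44 = (-6016/69 + 47*√14/35) - 44 = -9052/69 + 47*√14/35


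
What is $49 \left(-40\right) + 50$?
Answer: $-1910$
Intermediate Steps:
$49 \left(-40\right) + 50 = -1960 + 50 = -1910$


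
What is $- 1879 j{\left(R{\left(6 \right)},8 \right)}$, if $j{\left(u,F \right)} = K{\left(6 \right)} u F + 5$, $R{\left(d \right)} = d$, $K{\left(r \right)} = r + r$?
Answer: $-1091699$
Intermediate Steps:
$K{\left(r \right)} = 2 r$
$j{\left(u,F \right)} = 5 + 12 F u$ ($j{\left(u,F \right)} = 2 \cdot 6 u F + 5 = 12 u F + 5 = 12 F u + 5 = 5 + 12 F u$)
$- 1879 j{\left(R{\left(6 \right)},8 \right)} = - 1879 \left(5 + 12 \cdot 8 \cdot 6\right) = - 1879 \left(5 + 576\right) = \left(-1879\right) 581 = -1091699$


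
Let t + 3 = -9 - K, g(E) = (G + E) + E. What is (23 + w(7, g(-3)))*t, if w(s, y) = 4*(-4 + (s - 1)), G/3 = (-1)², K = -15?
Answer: 93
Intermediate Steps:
G = 3 (G = 3*(-1)² = 3*1 = 3)
g(E) = 3 + 2*E (g(E) = (3 + E) + E = 3 + 2*E)
w(s, y) = -20 + 4*s (w(s, y) = 4*(-4 + (-1 + s)) = 4*(-5 + s) = -20 + 4*s)
t = 3 (t = -3 + (-9 - 1*(-15)) = -3 + (-9 + 15) = -3 + 6 = 3)
(23 + w(7, g(-3)))*t = (23 + (-20 + 4*7))*3 = (23 + (-20 + 28))*3 = (23 + 8)*3 = 31*3 = 93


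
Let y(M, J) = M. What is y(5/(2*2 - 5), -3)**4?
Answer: 625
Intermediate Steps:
y(5/(2*2 - 5), -3)**4 = (5/(2*2 - 5))**4 = (5/(4 - 5))**4 = (5/(-1))**4 = (5*(-1))**4 = (-5)**4 = 625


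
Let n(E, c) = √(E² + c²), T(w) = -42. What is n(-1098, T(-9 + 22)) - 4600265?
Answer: -4600265 + 6*√33538 ≈ -4.5992e+6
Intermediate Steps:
n(-1098, T(-9 + 22)) - 4600265 = √((-1098)² + (-42)²) - 4600265 = √(1205604 + 1764) - 4600265 = √1207368 - 4600265 = 6*√33538 - 4600265 = -4600265 + 6*√33538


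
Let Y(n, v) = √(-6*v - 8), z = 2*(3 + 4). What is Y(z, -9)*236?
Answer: 236*√46 ≈ 1600.6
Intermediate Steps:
z = 14 (z = 2*7 = 14)
Y(n, v) = √(-8 - 6*v)
Y(z, -9)*236 = √(-8 - 6*(-9))*236 = √(-8 + 54)*236 = √46*236 = 236*√46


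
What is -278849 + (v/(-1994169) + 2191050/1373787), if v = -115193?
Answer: -28293333345835378/101465312889 ≈ -2.7885e+5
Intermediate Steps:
-278849 + (v/(-1994169) + 2191050/1373787) = -278849 + (-115193/(-1994169) + 2191050/1373787) = -278849 + (-115193*(-1/1994169) + 2191050*(1/1373787)) = -278849 + (115193/1994169 + 81150/50881) = -278849 + 167687949383/101465312889 = -28293333345835378/101465312889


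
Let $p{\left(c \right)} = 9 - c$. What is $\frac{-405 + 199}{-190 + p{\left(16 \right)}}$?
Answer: $\frac{206}{197} \approx 1.0457$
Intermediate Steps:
$\frac{-405 + 199}{-190 + p{\left(16 \right)}} = \frac{-405 + 199}{-190 + \left(9 - 16\right)} = - \frac{206}{-190 + \left(9 - 16\right)} = - \frac{206}{-190 - 7} = - \frac{206}{-197} = \left(-206\right) \left(- \frac{1}{197}\right) = \frac{206}{197}$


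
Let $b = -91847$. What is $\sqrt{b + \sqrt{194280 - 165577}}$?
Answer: $\sqrt{-91847 + \sqrt{28703}} \approx 302.78 i$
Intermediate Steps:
$\sqrt{b + \sqrt{194280 - 165577}} = \sqrt{-91847 + \sqrt{194280 - 165577}} = \sqrt{-91847 + \sqrt{28703}}$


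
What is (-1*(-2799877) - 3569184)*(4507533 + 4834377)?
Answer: -7186796756370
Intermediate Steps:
(-1*(-2799877) - 3569184)*(4507533 + 4834377) = (2799877 - 3569184)*9341910 = -769307*9341910 = -7186796756370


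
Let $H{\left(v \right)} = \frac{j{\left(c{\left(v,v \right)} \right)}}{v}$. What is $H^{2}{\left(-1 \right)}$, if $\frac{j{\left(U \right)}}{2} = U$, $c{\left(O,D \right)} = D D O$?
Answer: $4$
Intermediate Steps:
$c{\left(O,D \right)} = O D^{2}$ ($c{\left(O,D \right)} = D^{2} O = O D^{2}$)
$j{\left(U \right)} = 2 U$
$H{\left(v \right)} = 2 v^{2}$ ($H{\left(v \right)} = \frac{2 v v^{2}}{v} = \frac{2 v^{3}}{v} = 2 v^{2}$)
$H^{2}{\left(-1 \right)} = \left(2 \left(-1\right)^{2}\right)^{2} = \left(2 \cdot 1\right)^{2} = 2^{2} = 4$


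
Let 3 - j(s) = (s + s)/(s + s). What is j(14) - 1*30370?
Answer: -30368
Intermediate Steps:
j(s) = 2 (j(s) = 3 - (s + s)/(s + s) = 3 - 2*s/(2*s) = 3 - 2*s*1/(2*s) = 3 - 1*1 = 3 - 1 = 2)
j(14) - 1*30370 = 2 - 1*30370 = 2 - 30370 = -30368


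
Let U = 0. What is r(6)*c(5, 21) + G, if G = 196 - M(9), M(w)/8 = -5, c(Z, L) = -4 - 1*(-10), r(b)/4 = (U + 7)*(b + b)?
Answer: 2252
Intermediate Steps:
r(b) = 56*b (r(b) = 4*((0 + 7)*(b + b)) = 4*(7*(2*b)) = 4*(14*b) = 56*b)
c(Z, L) = 6 (c(Z, L) = -4 + 10 = 6)
M(w) = -40 (M(w) = 8*(-5) = -40)
G = 236 (G = 196 - 1*(-40) = 196 + 40 = 236)
r(6)*c(5, 21) + G = (56*6)*6 + 236 = 336*6 + 236 = 2016 + 236 = 2252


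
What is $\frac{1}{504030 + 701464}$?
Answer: $\frac{1}{1205494} \approx 8.2954 \cdot 10^{-7}$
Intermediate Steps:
$\frac{1}{504030 + 701464} = \frac{1}{1205494}$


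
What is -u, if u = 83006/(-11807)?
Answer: 83006/11807 ≈ 7.0302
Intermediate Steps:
u = -83006/11807 (u = 83006*(-1/11807) = -83006/11807 ≈ -7.0302)
-u = -1*(-83006/11807) = 83006/11807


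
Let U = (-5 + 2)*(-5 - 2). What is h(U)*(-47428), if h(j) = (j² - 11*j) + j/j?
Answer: -10007308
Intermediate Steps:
U = 21 (U = -3*(-7) = 21)
h(j) = 1 + j² - 11*j (h(j) = (j² - 11*j) + 1 = 1 + j² - 11*j)
h(U)*(-47428) = (1 + 21² - 11*21)*(-47428) = (1 + 441 - 231)*(-47428) = 211*(-47428) = -10007308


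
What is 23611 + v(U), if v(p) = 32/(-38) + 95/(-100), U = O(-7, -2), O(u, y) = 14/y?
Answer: 8971499/380 ≈ 23609.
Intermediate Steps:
U = -7 (U = 14/(-2) = 14*(-½) = -7)
v(p) = -681/380 (v(p) = 32*(-1/38) + 95*(-1/100) = -16/19 - 19/20 = -681/380)
23611 + v(U) = 23611 - 681/380 = 8971499/380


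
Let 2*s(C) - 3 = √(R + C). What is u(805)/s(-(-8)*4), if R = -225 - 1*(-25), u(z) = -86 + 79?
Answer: -14/59 + 28*I*√42/177 ≈ -0.23729 + 1.0252*I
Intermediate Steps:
u(z) = -7
R = -200 (R = -225 + 25 = -200)
s(C) = 3/2 + √(-200 + C)/2
u(805)/s(-(-8)*4) = -7/(3/2 + √(-200 - (-8)*4)/2) = -7/(3/2 + √(-200 - 2*(-16))/2) = -7/(3/2 + √(-200 + 32)/2) = -7/(3/2 + √(-168)/2) = -7/(3/2 + (2*I*√42)/2) = -7/(3/2 + I*√42)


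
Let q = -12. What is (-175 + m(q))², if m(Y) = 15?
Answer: 25600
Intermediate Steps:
(-175 + m(q))² = (-175 + 15)² = (-160)² = 25600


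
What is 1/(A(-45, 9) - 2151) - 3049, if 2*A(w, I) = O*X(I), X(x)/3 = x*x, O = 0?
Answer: -6558400/2151 ≈ -3049.0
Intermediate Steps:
X(x) = 3*x**2 (X(x) = 3*(x*x) = 3*x**2)
A(w, I) = 0 (A(w, I) = (0*(3*I**2))/2 = (1/2)*0 = 0)
1/(A(-45, 9) - 2151) - 3049 = 1/(0 - 2151) - 3049 = 1/(-2151) - 3049 = -1/2151 - 3049 = -6558400/2151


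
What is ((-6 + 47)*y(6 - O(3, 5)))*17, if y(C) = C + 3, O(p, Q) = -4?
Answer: 9061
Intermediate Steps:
y(C) = 3 + C
((-6 + 47)*y(6 - O(3, 5)))*17 = ((-6 + 47)*(3 + (6 - 1*(-4))))*17 = (41*(3 + (6 + 4)))*17 = (41*(3 + 10))*17 = (41*13)*17 = 533*17 = 9061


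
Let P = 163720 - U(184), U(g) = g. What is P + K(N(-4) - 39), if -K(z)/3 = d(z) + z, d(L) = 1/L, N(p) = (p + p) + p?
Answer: 2782714/17 ≈ 1.6369e+5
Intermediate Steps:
N(p) = 3*p (N(p) = 2*p + p = 3*p)
K(z) = -3*z - 3/z (K(z) = -3*(1/z + z) = -3*(z + 1/z) = -3*z - 3/z)
P = 163536 (P = 163720 - 1*184 = 163720 - 184 = 163536)
P + K(N(-4) - 39) = 163536 + (-3*(3*(-4) - 39) - 3/(3*(-4) - 39)) = 163536 + (-3*(-12 - 39) - 3/(-12 - 39)) = 163536 + (-3*(-51) - 3/(-51)) = 163536 + (153 - 3*(-1/51)) = 163536 + (153 + 1/17) = 163536 + 2602/17 = 2782714/17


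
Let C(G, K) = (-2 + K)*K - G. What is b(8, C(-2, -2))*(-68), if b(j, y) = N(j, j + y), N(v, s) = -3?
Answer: 204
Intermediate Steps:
C(G, K) = -G + K*(-2 + K) (C(G, K) = K*(-2 + K) - G = -G + K*(-2 + K))
b(j, y) = -3
b(8, C(-2, -2))*(-68) = -3*(-68) = 204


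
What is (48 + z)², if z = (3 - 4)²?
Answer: 2401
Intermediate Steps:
z = 1 (z = (-1)² = 1)
(48 + z)² = (48 + 1)² = 49² = 2401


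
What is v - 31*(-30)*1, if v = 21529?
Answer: 22459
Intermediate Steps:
v - 31*(-30)*1 = 21529 - 31*(-30)*1 = 21529 + 930*1 = 21529 + 930 = 22459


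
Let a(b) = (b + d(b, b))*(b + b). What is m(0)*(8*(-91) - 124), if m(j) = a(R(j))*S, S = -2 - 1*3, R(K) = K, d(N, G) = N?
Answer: 0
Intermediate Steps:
a(b) = 4*b² (a(b) = (b + b)*(b + b) = (2*b)*(2*b) = 4*b²)
S = -5 (S = -2 - 3 = -5)
m(j) = -20*j² (m(j) = (4*j²)*(-5) = -20*j²)
m(0)*(8*(-91) - 124) = (-20*0²)*(8*(-91) - 124) = (-20*0)*(-728 - 124) = 0*(-852) = 0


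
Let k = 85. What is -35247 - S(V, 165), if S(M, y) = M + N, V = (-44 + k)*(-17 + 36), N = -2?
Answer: -36024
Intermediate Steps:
V = 779 (V = (-44 + 85)*(-17 + 36) = 41*19 = 779)
S(M, y) = -2 + M (S(M, y) = M - 2 = -2 + M)
-35247 - S(V, 165) = -35247 - (-2 + 779) = -35247 - 1*777 = -35247 - 777 = -36024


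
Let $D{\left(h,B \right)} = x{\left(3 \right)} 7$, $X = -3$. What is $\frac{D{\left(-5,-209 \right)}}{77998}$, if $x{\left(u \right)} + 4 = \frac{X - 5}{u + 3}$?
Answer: $- \frac{56}{116997} \approx -0.00047864$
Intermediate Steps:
$x{\left(u \right)} = -4 - \frac{8}{3 + u}$ ($x{\left(u \right)} = -4 + \frac{-3 - 5}{u + 3} = -4 - \frac{8}{3 + u}$)
$D{\left(h,B \right)} = - \frac{112}{3}$ ($D{\left(h,B \right)} = \frac{4 \left(-5 - 3\right)}{3 + 3} \cdot 7 = \frac{4 \left(-5 - 3\right)}{6} \cdot 7 = 4 \cdot \frac{1}{6} \left(-8\right) 7 = \left(- \frac{16}{3}\right) 7 = - \frac{112}{3}$)
$\frac{D{\left(-5,-209 \right)}}{77998} = - \frac{112}{3 \cdot 77998} = \left(- \frac{112}{3}\right) \frac{1}{77998} = - \frac{56}{116997}$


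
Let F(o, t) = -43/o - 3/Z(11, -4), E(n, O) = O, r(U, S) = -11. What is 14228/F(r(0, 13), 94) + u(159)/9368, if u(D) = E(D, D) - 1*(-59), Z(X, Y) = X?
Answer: 91635979/23420 ≈ 3912.7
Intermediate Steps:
F(o, t) = -3/11 - 43/o (F(o, t) = -43/o - 3/11 = -3/11 - 43/o)
u(D) = 59 + D (u(D) = D - 1*(-59) = D + 59 = 59 + D)
14228/F(r(0, 13), 94) + u(159)/9368 = 14228/(-3/11 - 43/(-11)) + (59 + 159)/9368 = 14228/(-3/11 - 43*(-1/11)) + 218*(1/9368) = 14228/(-3/11 + 43/11) + 109/4684 = 14228/(40/11) + 109/4684 = 14228*(11/40) + 109/4684 = 39127/10 + 109/4684 = 91635979/23420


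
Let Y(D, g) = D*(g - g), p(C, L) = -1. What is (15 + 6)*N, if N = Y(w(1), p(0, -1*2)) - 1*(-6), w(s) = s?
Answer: 126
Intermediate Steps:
Y(D, g) = 0 (Y(D, g) = D*0 = 0)
N = 6 (N = 0 - 1*(-6) = 0 + 6 = 6)
(15 + 6)*N = (15 + 6)*6 = 21*6 = 126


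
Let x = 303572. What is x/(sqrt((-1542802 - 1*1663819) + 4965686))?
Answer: 303572*sqrt(1759065)/1759065 ≈ 228.89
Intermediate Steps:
x/(sqrt((-1542802 - 1*1663819) + 4965686)) = 303572/(sqrt((-1542802 - 1*1663819) + 4965686)) = 303572/(sqrt((-1542802 - 1663819) + 4965686)) = 303572/(sqrt(-3206621 + 4965686)) = 303572/(sqrt(1759065)) = 303572*(sqrt(1759065)/1759065) = 303572*sqrt(1759065)/1759065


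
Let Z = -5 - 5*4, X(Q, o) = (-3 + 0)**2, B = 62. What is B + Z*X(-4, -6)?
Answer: -163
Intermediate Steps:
X(Q, o) = 9 (X(Q, o) = (-3)**2 = 9)
Z = -25 (Z = -5 - 20 = -25)
B + Z*X(-4, -6) = 62 - 25*9 = 62 - 225 = -163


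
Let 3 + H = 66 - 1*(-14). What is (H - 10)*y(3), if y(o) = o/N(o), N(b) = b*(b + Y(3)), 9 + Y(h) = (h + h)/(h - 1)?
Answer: -67/3 ≈ -22.333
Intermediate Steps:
Y(h) = -9 + 2*h/(-1 + h) (Y(h) = -9 + (h + h)/(h - 1) = -9 + (2*h)/(-1 + h) = -9 + 2*h/(-1 + h))
N(b) = b*(-6 + b) (N(b) = b*(b + (9 - 7*3)/(-1 + 3)) = b*(b + (9 - 21)/2) = b*(b + (1/2)*(-12)) = b*(b - 6) = b*(-6 + b))
H = 77 (H = -3 + (66 - 1*(-14)) = -3 + (66 + 14) = -3 + 80 = 77)
y(o) = 1/(-6 + o) (y(o) = o/((o*(-6 + o))) = o*(1/(o*(-6 + o))) = 1/(-6 + o))
(H - 10)*y(3) = (77 - 10)/(-6 + 3) = 67/(-3) = 67*(-1/3) = -67/3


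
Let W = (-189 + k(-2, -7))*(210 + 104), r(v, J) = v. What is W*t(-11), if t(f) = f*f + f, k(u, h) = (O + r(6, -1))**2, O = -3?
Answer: -6217200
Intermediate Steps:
k(u, h) = 9 (k(u, h) = (-3 + 6)**2 = 3**2 = 9)
t(f) = f + f**2 (t(f) = f**2 + f = f + f**2)
W = -56520 (W = (-189 + 9)*(210 + 104) = -180*314 = -56520)
W*t(-11) = -(-621720)*(1 - 11) = -(-621720)*(-10) = -56520*110 = -6217200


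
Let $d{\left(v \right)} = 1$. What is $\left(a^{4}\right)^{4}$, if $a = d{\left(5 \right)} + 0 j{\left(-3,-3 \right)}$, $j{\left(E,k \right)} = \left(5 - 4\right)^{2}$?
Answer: $1$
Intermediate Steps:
$j{\left(E,k \right)} = 1$ ($j{\left(E,k \right)} = 1^{2} = 1$)
$a = 1$ ($a = 1 + 0 \cdot 1 = 1 + 0 = 1$)
$\left(a^{4}\right)^{4} = \left(1^{4}\right)^{4} = 1^{4} = 1$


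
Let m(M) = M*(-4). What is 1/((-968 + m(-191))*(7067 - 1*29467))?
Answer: 1/4569600 ≈ 2.1884e-7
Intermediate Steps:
m(M) = -4*M
1/((-968 + m(-191))*(7067 - 1*29467)) = 1/((-968 - 4*(-191))*(7067 - 1*29467)) = 1/((-968 + 764)*(7067 - 29467)) = 1/(-204*(-22400)) = -1/204*(-1/22400) = 1/4569600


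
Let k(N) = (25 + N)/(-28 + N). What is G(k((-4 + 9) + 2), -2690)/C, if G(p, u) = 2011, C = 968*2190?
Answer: 2011/2119920 ≈ 0.00094862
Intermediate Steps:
C = 2119920
k(N) = (25 + N)/(-28 + N)
G(k((-4 + 9) + 2), -2690)/C = 2011/2119920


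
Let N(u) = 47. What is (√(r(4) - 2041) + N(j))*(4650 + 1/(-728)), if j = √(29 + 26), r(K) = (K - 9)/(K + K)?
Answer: 159104353/728 + 3385199*I*√32666/2912 ≈ 2.1855e+5 + 2.1011e+5*I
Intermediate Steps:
r(K) = (-9 + K)/(2*K) (r(K) = (-9 + K)/((2*K)) = (-9 + K)*(1/(2*K)) = (-9 + K)/(2*K))
j = √55 ≈ 7.4162
(√(r(4) - 2041) + N(j))*(4650 + 1/(-728)) = (√((½)*(-9 + 4)/4 - 2041) + 47)*(4650 + 1/(-728)) = (√((½)*(¼)*(-5) - 2041) + 47)*(4650 - 1/728) = (√(-5/8 - 2041) + 47)*(3385199/728) = (√(-16333/8) + 47)*(3385199/728) = (I*√32666/4 + 47)*(3385199/728) = (47 + I*√32666/4)*(3385199/728) = 159104353/728 + 3385199*I*√32666/2912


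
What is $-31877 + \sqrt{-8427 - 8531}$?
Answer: $-31877 + i \sqrt{16958} \approx -31877.0 + 130.22 i$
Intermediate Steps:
$-31877 + \sqrt{-8427 - 8531} = -31877 + \sqrt{-16958} = -31877 + i \sqrt{16958}$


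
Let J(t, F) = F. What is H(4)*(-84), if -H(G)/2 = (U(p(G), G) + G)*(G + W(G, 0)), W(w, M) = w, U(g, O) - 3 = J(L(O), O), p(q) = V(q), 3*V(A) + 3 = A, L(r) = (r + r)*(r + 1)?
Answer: 14784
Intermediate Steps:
L(r) = 2*r*(1 + r) (L(r) = (2*r)*(1 + r) = 2*r*(1 + r))
V(A) = -1 + A/3
p(q) = -1 + q/3
U(g, O) = 3 + O
H(G) = -4*G*(3 + 2*G) (H(G) = -2*((3 + G) + G)*(G + G) = -2*(3 + 2*G)*2*G = -4*G*(3 + 2*G))
H(4)*(-84) = (4*4*(-3 - 2*4))*(-84) = (4*4*(-3 - 8))*(-84) = (4*4*(-11))*(-84) = -176*(-84) = 14784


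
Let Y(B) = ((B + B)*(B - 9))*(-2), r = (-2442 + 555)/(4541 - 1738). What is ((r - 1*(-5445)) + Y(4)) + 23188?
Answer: 80480652/2803 ≈ 28712.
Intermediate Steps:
r = -1887/2803 ≈ -0.67321
Y(B) = -4*B*(-9 + B) (Y(B) = ((2*B)*(-9 + B))*(-2) = (2*B*(-9 + B))*(-2) = -4*B*(-9 + B))
((r - 1*(-5445)) + Y(4)) + 23188 = ((-1887/2803 - 1*(-5445)) + 4*4*(9 - 1*4)) + 23188 = ((-1887/2803 + 5445) + 4*4*(9 - 4)) + 23188 = (15260448/2803 + 4*4*5) + 23188 = (15260448/2803 + 80) + 23188 = 15484688/2803 + 23188 = 80480652/2803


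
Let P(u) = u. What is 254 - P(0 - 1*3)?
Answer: 257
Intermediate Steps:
254 - P(0 - 1*3) = 254 - (0 - 1*3) = 254 - (0 - 3) = 254 - 1*(-3) = 254 + 3 = 257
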